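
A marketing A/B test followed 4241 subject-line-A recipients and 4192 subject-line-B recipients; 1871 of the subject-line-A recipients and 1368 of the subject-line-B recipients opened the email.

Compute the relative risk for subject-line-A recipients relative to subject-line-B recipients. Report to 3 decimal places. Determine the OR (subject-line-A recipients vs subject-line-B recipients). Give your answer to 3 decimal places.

RR = 1.352; OR = 1.630

risk, subject-line-A recipients = 1871/4241 = 0.4412
risk, subject-line-B recipients = 1368/4192 = 0.3263
RR = 0.4412 / 0.3263 = 1.352
OR = (1871 × 2824) / (2370 × 1368) = 5283704/3242160 ≈ 1.630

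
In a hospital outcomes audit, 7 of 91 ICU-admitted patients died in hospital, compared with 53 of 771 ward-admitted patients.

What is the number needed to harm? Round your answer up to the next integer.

123

risk, ICU-admitted patients = 7/91 = 0.076923
risk, ward-admitted patients = 53/771 = 0.068742
absolute risk difference = 0.008181
1 / 0.008181 = 122.234 → round up → 123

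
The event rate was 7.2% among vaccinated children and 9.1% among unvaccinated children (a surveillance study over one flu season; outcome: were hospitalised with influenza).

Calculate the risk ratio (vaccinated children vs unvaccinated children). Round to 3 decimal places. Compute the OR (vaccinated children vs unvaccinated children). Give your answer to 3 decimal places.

RR = 0.0720 / 0.0910 = 0.791
odds, vaccinated children = 0.0720/0.9280 = 0.0776
odds, unvaccinated children = 0.0910/0.9090 = 0.1001
OR = 0.0776 / 0.1001 = 0.775

RR = 0.791; OR = 0.775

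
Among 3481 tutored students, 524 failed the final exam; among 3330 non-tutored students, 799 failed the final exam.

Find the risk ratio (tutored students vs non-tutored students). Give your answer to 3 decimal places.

risk, tutored students = 524/3481 = 0.1505
risk, non-tutored students = 799/3330 = 0.2399
RR = 0.1505 / 0.2399 = 0.627

0.627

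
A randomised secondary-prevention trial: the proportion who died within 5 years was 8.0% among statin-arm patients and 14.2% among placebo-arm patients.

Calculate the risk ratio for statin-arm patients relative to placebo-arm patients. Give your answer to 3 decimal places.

RR = 0.0800 / 0.1420 = 0.563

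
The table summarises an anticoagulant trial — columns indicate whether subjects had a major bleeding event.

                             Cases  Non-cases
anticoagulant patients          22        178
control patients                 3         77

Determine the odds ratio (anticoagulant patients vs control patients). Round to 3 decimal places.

3.172

odds, anticoagulant patients = 22/178 = 0.12360
odds, control patients = 3/77 = 0.03896
OR = 0.12360 / 0.03896 = 3.172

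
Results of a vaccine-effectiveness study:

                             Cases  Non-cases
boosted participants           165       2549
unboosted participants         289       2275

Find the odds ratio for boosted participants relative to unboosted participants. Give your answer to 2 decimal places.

OR ≈ 0.51

odds, boosted participants = 165/2549 = 0.0647
odds, unboosted participants = 289/2275 = 0.1270
OR = 0.0647 / 0.1270 = 0.51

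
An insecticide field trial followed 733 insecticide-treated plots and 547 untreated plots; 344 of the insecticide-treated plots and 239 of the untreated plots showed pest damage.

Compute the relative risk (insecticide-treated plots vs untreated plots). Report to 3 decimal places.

risk, insecticide-treated plots = 344/733 = 0.4693
risk, untreated plots = 239/547 = 0.4369
RR = 0.4693 / 0.4369 = 1.074

1.074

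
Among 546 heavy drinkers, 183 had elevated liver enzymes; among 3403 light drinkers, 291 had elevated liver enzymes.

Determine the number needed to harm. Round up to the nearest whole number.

risk, heavy drinkers = 183/546 = 0.335165
risk, light drinkers = 291/3403 = 0.085513
absolute risk difference = 0.249652
1 / 0.249652 = 4.006 → round up → 5

NNH = 5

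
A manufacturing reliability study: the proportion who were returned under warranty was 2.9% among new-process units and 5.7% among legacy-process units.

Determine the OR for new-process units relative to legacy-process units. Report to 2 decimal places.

0.49

odds, new-process units = 0.02900/0.97100 = 0.02987
odds, legacy-process units = 0.05700/0.94300 = 0.06045
OR = 0.02987 / 0.06045 = 0.49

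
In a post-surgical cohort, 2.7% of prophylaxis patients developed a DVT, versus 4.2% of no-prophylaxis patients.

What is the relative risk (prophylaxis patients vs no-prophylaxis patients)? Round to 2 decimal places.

RR = 0.02700 / 0.04200 = 0.64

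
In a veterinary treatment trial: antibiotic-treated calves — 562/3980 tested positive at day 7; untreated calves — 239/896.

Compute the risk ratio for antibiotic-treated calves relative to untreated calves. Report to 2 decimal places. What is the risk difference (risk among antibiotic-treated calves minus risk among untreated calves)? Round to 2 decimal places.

RR = 0.53; RD = -0.13

risk, antibiotic-treated calves = 562/3980 = 0.1412
risk, untreated calves = 239/896 = 0.2667
RR = 0.1412 / 0.2667 = 0.53
risk difference = 0.1412 − 0.2667 = -0.13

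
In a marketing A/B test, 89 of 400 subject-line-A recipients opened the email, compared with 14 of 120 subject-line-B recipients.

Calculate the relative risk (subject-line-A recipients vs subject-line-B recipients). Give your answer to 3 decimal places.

RR = 1.907

risk, subject-line-A recipients = 89/400 = 0.2225
risk, subject-line-B recipients = 14/120 = 0.1167
RR = 0.2225 / 0.1167 = 1.907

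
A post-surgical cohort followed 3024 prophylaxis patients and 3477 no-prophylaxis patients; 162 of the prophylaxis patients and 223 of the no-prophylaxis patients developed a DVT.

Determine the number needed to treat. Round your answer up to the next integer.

risk, prophylaxis patients = 162/3024 = 0.053571
risk, no-prophylaxis patients = 223/3477 = 0.064136
absolute risk difference = 0.010564
1 / 0.010564 = 94.661 → round up → 95

NNT: 95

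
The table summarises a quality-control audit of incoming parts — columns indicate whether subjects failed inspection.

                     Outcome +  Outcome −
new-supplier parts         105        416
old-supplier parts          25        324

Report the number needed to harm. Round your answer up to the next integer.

8

risk, new-supplier parts = 105/521 = 0.201536
risk, old-supplier parts = 25/349 = 0.071633
absolute risk difference = 0.129902
1 / 0.129902 = 7.698 → round up → 8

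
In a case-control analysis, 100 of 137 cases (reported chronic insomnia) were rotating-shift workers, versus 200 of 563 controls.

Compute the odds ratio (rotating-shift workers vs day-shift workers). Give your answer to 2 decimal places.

OR = (100 × 363) / (200 × 37) = 36300/7400 ≈ 4.91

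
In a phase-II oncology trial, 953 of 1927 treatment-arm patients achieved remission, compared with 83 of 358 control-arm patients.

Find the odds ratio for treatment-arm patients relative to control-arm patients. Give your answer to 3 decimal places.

odds, treatment-arm patients = 953/974 = 0.9784
odds, control-arm patients = 83/275 = 0.3018
OR = 0.9784 / 0.3018 = 3.242

OR = 3.242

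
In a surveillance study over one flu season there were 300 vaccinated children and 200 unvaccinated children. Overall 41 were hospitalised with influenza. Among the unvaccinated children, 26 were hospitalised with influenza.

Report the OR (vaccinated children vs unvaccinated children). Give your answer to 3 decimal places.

OR ≈ 0.352

vaccinated children with the outcome: 41 − 26 = 15
vaccinated children without the outcome: 300 − 15 = 285
unvaccinated children without the outcome: 200 − 26 = 174
odds, vaccinated children = 15/285 = 0.0526
odds, unvaccinated children = 26/174 = 0.1494
OR = 0.0526 / 0.1494 = 0.352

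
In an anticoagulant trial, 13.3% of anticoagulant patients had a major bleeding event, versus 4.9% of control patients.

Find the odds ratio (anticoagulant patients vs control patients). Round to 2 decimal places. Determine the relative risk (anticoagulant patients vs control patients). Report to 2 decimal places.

OR = 2.98; RR = 2.71

odds, anticoagulant patients = 0.13300/0.86700 = 0.15340
odds, control patients = 0.04900/0.95100 = 0.05152
OR = 0.15340 / 0.05152 = 2.98
RR = 0.13300 / 0.04900 = 2.71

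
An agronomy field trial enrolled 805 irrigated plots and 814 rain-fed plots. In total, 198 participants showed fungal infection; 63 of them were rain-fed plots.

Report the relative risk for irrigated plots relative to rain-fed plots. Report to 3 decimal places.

irrigated plots with the outcome: 198 − 63 = 135
irrigated plots without the outcome: 805 − 135 = 670
rain-fed plots without the outcome: 814 − 63 = 751
risk, irrigated plots = 135/805 = 0.1677
risk, rain-fed plots = 63/814 = 0.0774
RR = 0.1677 / 0.0774 = 2.167

RR = 2.167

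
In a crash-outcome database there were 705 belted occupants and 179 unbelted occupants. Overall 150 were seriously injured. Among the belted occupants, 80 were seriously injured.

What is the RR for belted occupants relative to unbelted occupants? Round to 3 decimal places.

RR = 0.290

belted occupants without the outcome: 705 − 80 = 625
unbelted occupants with the outcome: 150 − 80 = 70
unbelted occupants without the outcome: 179 − 70 = 109
risk, belted occupants = 80/705 = 0.1135
risk, unbelted occupants = 70/179 = 0.3911
RR = 0.1135 / 0.3911 = 0.290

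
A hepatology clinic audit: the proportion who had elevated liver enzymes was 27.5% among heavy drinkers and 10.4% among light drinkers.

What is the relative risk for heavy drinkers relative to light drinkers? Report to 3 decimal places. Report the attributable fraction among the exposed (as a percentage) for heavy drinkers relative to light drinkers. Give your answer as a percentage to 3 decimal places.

RR = 0.2750 / 0.1040 = 2.644
AR% = (0.2750 − 0.1040) / 0.2750 = 0.6218 → 62.182%

RR = 2.644; AR% = 62.182%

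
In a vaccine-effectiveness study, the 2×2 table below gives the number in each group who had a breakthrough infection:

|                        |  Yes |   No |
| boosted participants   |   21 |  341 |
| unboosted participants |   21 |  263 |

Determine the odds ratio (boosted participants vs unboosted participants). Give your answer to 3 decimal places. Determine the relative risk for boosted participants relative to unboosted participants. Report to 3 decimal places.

OR = 0.771; RR = 0.785

OR = (21 × 263) / (341 × 21) = 5523/7161 ≈ 0.771
risk, boosted participants = 21/362 = 0.0580
risk, unboosted participants = 21/284 = 0.0739
RR = 0.0580 / 0.0739 = 0.785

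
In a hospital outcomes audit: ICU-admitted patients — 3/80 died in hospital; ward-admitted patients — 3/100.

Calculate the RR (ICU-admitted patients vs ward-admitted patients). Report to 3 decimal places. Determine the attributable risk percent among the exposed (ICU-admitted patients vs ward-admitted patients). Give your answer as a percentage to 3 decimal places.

RR = 1.250; AR% = 20.000%

risk, ICU-admitted patients = 3/80 = 0.03750
risk, ward-admitted patients = 3/100 = 0.03000
RR = 0.03750 / 0.03000 = 1.250
AR% = (0.03750 − 0.03000) / 0.03750 = 0.2000 → 20.000%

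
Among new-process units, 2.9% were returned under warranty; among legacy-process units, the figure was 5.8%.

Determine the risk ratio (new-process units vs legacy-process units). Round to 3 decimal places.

RR = 0.02900 / 0.05800 = 0.500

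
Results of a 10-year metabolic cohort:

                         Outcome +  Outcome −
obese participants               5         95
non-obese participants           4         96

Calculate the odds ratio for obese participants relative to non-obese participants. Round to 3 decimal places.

OR = (5 × 96) / (95 × 4) = 480/380 ≈ 1.263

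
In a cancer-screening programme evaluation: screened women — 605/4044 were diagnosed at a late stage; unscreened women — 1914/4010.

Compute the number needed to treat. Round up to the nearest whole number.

risk, screened women = 605/4044 = 0.149604
risk, unscreened women = 1914/4010 = 0.477307
absolute risk difference = 0.327702
1 / 0.327702 = 3.052 → round up → 4

4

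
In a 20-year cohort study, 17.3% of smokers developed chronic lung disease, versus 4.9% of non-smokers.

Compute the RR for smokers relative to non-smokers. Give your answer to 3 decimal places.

RR = 0.17300 / 0.04900 = 3.531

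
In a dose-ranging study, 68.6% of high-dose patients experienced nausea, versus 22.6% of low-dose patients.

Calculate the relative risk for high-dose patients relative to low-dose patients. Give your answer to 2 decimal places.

RR = 0.6860 / 0.2260 = 3.04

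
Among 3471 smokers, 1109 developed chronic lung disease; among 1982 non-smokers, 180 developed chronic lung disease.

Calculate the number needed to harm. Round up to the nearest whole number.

risk, smokers = 1109/3471 = 0.319504
risk, non-smokers = 180/1982 = 0.090817
absolute risk difference = 0.228687
1 / 0.228687 = 4.373 → round up → 5

NNH: 5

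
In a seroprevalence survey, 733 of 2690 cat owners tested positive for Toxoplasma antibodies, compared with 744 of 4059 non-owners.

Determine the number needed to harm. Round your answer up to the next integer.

risk, cat owners = 733/2690 = 0.272491
risk, non-owners = 744/4059 = 0.183296
absolute risk difference = 0.089194
1 / 0.089194 = 11.212 → round up → 12

12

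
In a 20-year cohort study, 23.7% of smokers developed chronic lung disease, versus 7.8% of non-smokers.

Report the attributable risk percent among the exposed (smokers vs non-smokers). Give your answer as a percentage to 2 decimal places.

AR% = (0.2370 − 0.0780) / 0.2370 = 0.6709 → 67.09%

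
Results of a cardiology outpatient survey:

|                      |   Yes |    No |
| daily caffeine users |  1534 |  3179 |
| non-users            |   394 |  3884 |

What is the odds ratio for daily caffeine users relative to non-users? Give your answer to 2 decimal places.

OR = (1534 × 3884) / (3179 × 394) = 5958056/1252526 ≈ 4.76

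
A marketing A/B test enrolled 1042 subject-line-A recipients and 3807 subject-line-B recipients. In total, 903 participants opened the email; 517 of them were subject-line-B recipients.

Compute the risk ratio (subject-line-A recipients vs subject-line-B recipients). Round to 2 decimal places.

2.73

subject-line-A recipients with the outcome: 903 − 517 = 386
subject-line-A recipients without the outcome: 1042 − 386 = 656
subject-line-B recipients without the outcome: 3807 − 517 = 3290
risk, subject-line-A recipients = 386/1042 = 0.3704
risk, subject-line-B recipients = 517/3807 = 0.1358
RR = 0.3704 / 0.1358 = 2.73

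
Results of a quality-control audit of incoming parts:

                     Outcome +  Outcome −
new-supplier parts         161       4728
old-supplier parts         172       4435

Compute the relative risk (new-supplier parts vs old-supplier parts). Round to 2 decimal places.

risk, new-supplier parts = 161/4889 = 0.03293
risk, old-supplier parts = 172/4607 = 0.03733
RR = 0.03293 / 0.03733 = 0.88

RR: 0.88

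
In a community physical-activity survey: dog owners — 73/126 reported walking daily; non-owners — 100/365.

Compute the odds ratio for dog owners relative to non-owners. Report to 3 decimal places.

OR = (73 × 265) / (53 × 100) = 19345/5300 ≈ 3.650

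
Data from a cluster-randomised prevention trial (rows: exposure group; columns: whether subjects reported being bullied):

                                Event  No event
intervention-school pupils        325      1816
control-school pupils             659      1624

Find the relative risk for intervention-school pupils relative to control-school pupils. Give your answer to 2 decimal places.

risk, intervention-school pupils = 325/2141 = 0.1518
risk, control-school pupils = 659/2283 = 0.2887
RR = 0.1518 / 0.2887 = 0.53

0.53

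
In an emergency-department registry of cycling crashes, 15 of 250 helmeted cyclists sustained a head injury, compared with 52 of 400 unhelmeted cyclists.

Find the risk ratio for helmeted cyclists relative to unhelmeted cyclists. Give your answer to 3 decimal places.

risk, helmeted cyclists = 15/250 = 0.0600
risk, unhelmeted cyclists = 52/400 = 0.1300
RR = 0.0600 / 0.1300 = 0.462

RR ≈ 0.462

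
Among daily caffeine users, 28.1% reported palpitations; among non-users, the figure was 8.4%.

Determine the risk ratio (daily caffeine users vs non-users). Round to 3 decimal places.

RR = 0.2810 / 0.0840 = 3.345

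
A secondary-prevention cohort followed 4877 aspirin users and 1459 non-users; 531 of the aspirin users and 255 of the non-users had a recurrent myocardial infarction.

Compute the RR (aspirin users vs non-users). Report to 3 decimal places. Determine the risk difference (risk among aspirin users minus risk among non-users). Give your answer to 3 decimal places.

RR = 0.623; RD = -0.066

risk, aspirin users = 531/4877 = 0.1089
risk, non-users = 255/1459 = 0.1748
RR = 0.1089 / 0.1748 = 0.623
risk difference = 0.1089 − 0.1748 = -0.066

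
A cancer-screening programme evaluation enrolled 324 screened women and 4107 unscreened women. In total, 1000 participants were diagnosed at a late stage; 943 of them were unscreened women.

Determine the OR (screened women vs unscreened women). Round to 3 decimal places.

0.716

screened women with the outcome: 1000 − 943 = 57
screened women without the outcome: 324 − 57 = 267
unscreened women without the outcome: 4107 − 943 = 3164
OR = (57 × 3164) / (267 × 943) = 180348/251781 ≈ 0.716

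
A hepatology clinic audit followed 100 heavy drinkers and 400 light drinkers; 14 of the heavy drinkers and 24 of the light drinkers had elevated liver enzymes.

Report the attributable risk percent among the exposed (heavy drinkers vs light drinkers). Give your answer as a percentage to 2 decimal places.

risk, heavy drinkers = 14/100 = 0.1400
risk, light drinkers = 24/400 = 0.0600
AR% = (0.1400 − 0.0600) / 0.1400 = 0.5714 → 57.14%

57.14%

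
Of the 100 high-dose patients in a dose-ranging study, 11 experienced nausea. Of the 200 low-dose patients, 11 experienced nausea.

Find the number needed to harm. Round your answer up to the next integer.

risk, high-dose patients = 11/100 = 0.110000
risk, low-dose patients = 11/200 = 0.055000
absolute risk difference = 0.055000
1 / 0.055000 = 18.182 → round up → 19

19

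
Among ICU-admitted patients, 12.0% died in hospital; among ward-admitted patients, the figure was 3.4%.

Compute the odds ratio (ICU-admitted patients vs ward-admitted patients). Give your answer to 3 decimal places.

OR: 3.874

odds, ICU-admitted patients = 0.12000/0.88000 = 0.13636
odds, ward-admitted patients = 0.03400/0.96600 = 0.03520
OR = 0.13636 / 0.03520 = 3.874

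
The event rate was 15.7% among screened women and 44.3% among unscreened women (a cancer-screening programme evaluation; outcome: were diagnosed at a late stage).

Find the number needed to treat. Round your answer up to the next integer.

NNT: 4

absolute risk difference = 0.286000
1 / 0.286000 = 3.497 → round up → 4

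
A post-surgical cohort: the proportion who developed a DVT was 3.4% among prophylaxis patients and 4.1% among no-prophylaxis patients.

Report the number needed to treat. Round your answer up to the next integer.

absolute risk difference = 0.007000
1 / 0.007000 = 142.857 → round up → 143

NNT ≈ 143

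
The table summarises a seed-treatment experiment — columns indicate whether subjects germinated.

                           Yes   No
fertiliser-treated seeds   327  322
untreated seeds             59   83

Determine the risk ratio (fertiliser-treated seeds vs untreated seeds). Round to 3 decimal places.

RR: 1.213

risk, fertiliser-treated seeds = 327/649 = 0.5039
risk, untreated seeds = 59/142 = 0.4155
RR = 0.5039 / 0.4155 = 1.213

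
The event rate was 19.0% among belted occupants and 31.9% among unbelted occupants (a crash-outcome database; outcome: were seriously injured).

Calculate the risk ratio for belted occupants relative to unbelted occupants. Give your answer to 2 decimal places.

RR = 0.1900 / 0.3190 = 0.60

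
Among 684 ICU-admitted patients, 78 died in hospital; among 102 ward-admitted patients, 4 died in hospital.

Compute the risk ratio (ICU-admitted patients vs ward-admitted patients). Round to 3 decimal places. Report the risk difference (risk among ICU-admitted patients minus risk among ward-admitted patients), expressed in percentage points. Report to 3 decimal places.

risk, ICU-admitted patients = 78/684 = 0.11404
risk, ward-admitted patients = 4/102 = 0.03922
RR = 0.11404 / 0.03922 = 2.908
risk difference = 0.11404 − 0.03922 = 0.07482 → 7.482 percentage points

RR = 2.908; RD = 7.482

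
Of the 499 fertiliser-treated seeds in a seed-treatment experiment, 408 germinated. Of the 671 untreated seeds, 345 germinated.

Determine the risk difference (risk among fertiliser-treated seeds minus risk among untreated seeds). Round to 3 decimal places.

risk, fertiliser-treated seeds = 408/499 = 0.8176
risk, untreated seeds = 345/671 = 0.5142
risk difference = 0.8176 − 0.5142 = 0.303

RD ≈ 0.303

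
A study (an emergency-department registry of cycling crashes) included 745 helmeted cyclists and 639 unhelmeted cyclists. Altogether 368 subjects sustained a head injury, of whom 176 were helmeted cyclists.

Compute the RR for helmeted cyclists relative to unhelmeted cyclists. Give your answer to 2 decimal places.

RR = 0.79

helmeted cyclists without the outcome: 745 − 176 = 569
unhelmeted cyclists with the outcome: 368 − 176 = 192
unhelmeted cyclists without the outcome: 639 − 192 = 447
risk, helmeted cyclists = 176/745 = 0.2362
risk, unhelmeted cyclists = 192/639 = 0.3005
RR = 0.2362 / 0.3005 = 0.79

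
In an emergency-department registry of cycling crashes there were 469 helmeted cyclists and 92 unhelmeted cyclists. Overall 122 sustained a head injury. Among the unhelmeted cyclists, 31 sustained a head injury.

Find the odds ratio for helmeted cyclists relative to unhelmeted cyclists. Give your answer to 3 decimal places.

helmeted cyclists with the outcome: 122 − 31 = 91
helmeted cyclists without the outcome: 469 − 91 = 378
unhelmeted cyclists without the outcome: 92 − 31 = 61
OR = (91 × 61) / (378 × 31) = 5551/11718 ≈ 0.474

OR = 0.474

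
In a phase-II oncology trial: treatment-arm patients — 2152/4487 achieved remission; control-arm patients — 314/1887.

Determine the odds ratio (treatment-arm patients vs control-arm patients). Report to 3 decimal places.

OR = (2152 × 1573) / (2335 × 314) = 3385096/733190 ≈ 4.617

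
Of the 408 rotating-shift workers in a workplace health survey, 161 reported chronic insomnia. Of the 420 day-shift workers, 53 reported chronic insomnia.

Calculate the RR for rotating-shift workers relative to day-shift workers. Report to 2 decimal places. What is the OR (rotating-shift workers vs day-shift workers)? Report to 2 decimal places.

risk, rotating-shift workers = 161/408 = 0.3946
risk, day-shift workers = 53/420 = 0.1262
RR = 0.3946 / 0.1262 = 3.13
odds, rotating-shift workers = 161/247 = 0.6518
odds, day-shift workers = 53/367 = 0.1444
OR = 0.6518 / 0.1444 = 4.51

RR = 3.13; OR = 4.51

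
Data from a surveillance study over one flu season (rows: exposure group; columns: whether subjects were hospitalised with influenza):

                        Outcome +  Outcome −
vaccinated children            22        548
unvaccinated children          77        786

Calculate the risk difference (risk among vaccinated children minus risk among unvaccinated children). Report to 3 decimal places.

-0.051

risk, vaccinated children = 22/570 = 0.03860
risk, unvaccinated children = 77/863 = 0.08922
risk difference = 0.03860 − 0.08922 = -0.051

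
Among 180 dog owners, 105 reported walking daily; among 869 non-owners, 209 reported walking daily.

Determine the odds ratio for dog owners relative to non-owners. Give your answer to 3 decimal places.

4.421

odds, dog owners = 105/75 = 1.4000
odds, non-owners = 209/660 = 0.3167
OR = 1.4000 / 0.3167 = 4.421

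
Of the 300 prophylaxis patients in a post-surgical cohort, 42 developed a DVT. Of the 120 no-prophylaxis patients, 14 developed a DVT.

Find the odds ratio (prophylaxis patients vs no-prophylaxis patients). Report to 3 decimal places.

OR = (42 × 106) / (258 × 14) = 4452/3612 ≈ 1.233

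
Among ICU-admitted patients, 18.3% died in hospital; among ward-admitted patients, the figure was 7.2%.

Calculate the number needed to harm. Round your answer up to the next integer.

absolute risk difference = 0.111000
1 / 0.111000 = 9.009 → round up → 10

10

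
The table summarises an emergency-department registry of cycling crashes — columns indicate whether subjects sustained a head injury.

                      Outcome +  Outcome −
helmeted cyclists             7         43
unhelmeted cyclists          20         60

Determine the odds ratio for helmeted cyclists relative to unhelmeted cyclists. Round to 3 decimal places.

OR = 0.488

odds, helmeted cyclists = 7/43 = 0.1628
odds, unhelmeted cyclists = 20/60 = 0.3333
OR = 0.1628 / 0.3333 = 0.488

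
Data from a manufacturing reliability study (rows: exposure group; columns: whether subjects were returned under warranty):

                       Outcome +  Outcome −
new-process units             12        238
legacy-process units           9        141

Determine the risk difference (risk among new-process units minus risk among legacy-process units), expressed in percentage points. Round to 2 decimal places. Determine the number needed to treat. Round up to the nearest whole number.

RD = -1.20; NNT = 84

risk, new-process units = 12/250 = 0.04800
risk, legacy-process units = 9/150 = 0.06000
risk difference = 0.04800 − 0.06000 = -0.01200 → -1.20 percentage points
absolute risk difference = 0.012000
1 / 0.012000 = 83.333 → round up → 84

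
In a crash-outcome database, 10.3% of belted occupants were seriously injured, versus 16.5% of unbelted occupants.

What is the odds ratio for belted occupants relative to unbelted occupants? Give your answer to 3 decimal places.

OR = 0.581

odds, belted occupants = 0.1030/0.8970 = 0.1148
odds, unbelted occupants = 0.1650/0.8350 = 0.1976
OR = 0.1148 / 0.1976 = 0.581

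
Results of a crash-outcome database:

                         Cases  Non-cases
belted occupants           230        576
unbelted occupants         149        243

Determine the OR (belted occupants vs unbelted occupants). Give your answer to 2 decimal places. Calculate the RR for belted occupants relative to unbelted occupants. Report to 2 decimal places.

OR = 0.65; RR = 0.75

OR = (230 × 243) / (576 × 149) = 55890/85824 ≈ 0.65
risk, belted occupants = 230/806 = 0.2854
risk, unbelted occupants = 149/392 = 0.3801
RR = 0.2854 / 0.3801 = 0.75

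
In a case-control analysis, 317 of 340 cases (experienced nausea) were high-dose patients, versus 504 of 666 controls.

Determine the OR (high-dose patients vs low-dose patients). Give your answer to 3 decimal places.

OR = 4.430

odds, high-dose patients = 317/504 = 0.6290
odds, low-dose patients = 23/162 = 0.1420
OR = 0.6290 / 0.1420 = 4.430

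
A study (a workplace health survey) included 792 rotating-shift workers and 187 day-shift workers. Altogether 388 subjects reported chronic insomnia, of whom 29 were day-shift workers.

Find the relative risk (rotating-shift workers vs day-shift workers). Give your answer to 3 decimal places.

RR = 2.923

rotating-shift workers with the outcome: 388 − 29 = 359
rotating-shift workers without the outcome: 792 − 359 = 433
day-shift workers without the outcome: 187 − 29 = 158
risk, rotating-shift workers = 359/792 = 0.4533
risk, day-shift workers = 29/187 = 0.1551
RR = 0.4533 / 0.1551 = 2.923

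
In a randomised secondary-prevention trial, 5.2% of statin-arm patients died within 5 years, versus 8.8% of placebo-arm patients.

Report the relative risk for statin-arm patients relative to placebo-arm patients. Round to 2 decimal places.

RR = 0.0520 / 0.0880 = 0.59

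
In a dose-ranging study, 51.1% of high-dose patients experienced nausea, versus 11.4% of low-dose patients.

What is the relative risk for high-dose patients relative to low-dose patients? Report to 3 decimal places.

RR = 0.5110 / 0.1140 = 4.482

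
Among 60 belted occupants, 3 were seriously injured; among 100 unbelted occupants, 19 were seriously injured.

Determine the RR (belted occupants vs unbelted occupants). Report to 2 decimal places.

risk, belted occupants = 3/60 = 0.0500
risk, unbelted occupants = 19/100 = 0.1900
RR = 0.0500 / 0.1900 = 0.26

RR = 0.26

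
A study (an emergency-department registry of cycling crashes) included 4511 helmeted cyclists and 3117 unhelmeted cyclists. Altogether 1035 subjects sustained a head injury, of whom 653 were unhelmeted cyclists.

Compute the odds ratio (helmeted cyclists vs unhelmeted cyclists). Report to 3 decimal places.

OR = 0.349

helmeted cyclists with the outcome: 1035 − 653 = 382
helmeted cyclists without the outcome: 4511 − 382 = 4129
unhelmeted cyclists without the outcome: 3117 − 653 = 2464
OR = (382 × 2464) / (4129 × 653) = 941248/2696237 ≈ 0.349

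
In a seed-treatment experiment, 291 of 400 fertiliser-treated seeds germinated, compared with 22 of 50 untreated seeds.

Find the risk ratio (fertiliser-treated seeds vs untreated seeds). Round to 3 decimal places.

risk, fertiliser-treated seeds = 291/400 = 0.7275
risk, untreated seeds = 22/50 = 0.4400
RR = 0.7275 / 0.4400 = 1.653

RR: 1.653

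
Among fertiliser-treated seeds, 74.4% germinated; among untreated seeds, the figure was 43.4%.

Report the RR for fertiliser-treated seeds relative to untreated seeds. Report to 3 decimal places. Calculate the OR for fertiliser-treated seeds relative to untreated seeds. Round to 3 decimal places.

RR = 0.7440 / 0.4340 = 1.714
odds, fertiliser-treated seeds = 0.7440/0.2560 = 2.9062
odds, untreated seeds = 0.4340/0.5660 = 0.7668
OR = 2.9062 / 0.7668 = 3.790

RR = 1.714; OR = 3.790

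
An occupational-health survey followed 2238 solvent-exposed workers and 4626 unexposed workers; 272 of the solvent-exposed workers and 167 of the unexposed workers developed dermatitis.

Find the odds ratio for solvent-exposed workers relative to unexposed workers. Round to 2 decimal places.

OR = (272 × 4459) / (1966 × 167) = 1212848/328322 ≈ 3.69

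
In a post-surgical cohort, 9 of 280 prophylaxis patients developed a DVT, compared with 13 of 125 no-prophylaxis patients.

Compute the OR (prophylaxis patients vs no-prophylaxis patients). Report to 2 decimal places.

odds, prophylaxis patients = 9/271 = 0.03321
odds, no-prophylaxis patients = 13/112 = 0.11607
OR = 0.03321 / 0.11607 = 0.29

OR = 0.29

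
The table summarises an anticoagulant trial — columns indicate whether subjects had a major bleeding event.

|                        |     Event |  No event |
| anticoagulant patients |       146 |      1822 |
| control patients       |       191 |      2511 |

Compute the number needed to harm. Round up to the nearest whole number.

risk, anticoagulant patients = 146/1968 = 0.074187
risk, control patients = 191/2702 = 0.070688
absolute risk difference = 0.003499
1 / 0.003499 = 285.796 → round up → 286

NNH = 286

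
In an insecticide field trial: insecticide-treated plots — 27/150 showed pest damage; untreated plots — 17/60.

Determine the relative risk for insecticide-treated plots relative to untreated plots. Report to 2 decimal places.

0.64

risk, insecticide-treated plots = 27/150 = 0.1800
risk, untreated plots = 17/60 = 0.2833
RR = 0.1800 / 0.2833 = 0.64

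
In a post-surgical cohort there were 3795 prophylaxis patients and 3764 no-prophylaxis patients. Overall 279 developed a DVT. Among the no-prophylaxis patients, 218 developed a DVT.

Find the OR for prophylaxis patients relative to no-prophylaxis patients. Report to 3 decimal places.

prophylaxis patients with the outcome: 279 − 218 = 61
prophylaxis patients without the outcome: 3795 − 61 = 3734
no-prophylaxis patients without the outcome: 3764 − 218 = 3546
odds, prophylaxis patients = 61/3734 = 0.01634
odds, no-prophylaxis patients = 218/3546 = 0.06148
OR = 0.01634 / 0.06148 = 0.266

OR = 0.266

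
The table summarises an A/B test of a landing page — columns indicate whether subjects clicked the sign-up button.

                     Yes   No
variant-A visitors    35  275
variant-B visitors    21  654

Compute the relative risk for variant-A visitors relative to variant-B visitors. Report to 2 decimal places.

RR ≈ 3.63

risk, variant-A visitors = 35/310 = 0.11290
risk, variant-B visitors = 21/675 = 0.03111
RR = 0.11290 / 0.03111 = 3.63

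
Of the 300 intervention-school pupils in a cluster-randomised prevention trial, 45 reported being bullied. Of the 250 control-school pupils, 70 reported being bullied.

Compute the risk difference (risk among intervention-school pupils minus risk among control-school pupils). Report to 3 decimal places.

-0.130

risk, intervention-school pupils = 45/300 = 0.1500
risk, control-school pupils = 70/250 = 0.2800
risk difference = 0.1500 − 0.2800 = -0.130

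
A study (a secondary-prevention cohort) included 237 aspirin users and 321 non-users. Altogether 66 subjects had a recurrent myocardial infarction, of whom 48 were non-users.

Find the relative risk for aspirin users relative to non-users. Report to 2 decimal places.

0.51

aspirin users with the outcome: 66 − 48 = 18
aspirin users without the outcome: 237 − 18 = 219
non-users without the outcome: 321 − 48 = 273
risk, aspirin users = 18/237 = 0.0759
risk, non-users = 48/321 = 0.1495
RR = 0.0759 / 0.1495 = 0.51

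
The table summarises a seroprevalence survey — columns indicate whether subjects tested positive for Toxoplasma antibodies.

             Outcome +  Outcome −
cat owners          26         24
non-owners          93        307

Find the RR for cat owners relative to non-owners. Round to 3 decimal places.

RR ≈ 2.237

risk, cat owners = 26/50 = 0.5200
risk, non-owners = 93/400 = 0.2325
RR = 0.5200 / 0.2325 = 2.237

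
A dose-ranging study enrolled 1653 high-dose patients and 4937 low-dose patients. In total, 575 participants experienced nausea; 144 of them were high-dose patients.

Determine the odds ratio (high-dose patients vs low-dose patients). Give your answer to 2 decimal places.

OR: 1.00

high-dose patients without the outcome: 1653 − 144 = 1509
low-dose patients with the outcome: 575 − 144 = 431
low-dose patients without the outcome: 4937 − 431 = 4506
OR = (144 × 4506) / (1509 × 431) = 648864/650379 ≈ 1.00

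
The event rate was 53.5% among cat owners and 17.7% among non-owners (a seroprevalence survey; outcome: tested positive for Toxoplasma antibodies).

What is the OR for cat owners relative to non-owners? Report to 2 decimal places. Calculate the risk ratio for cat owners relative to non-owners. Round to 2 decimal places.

OR = 5.35; RR = 3.02

odds, cat owners = 0.5350/0.4650 = 1.1505
odds, non-owners = 0.1770/0.8230 = 0.2151
OR = 1.1505 / 0.2151 = 5.35
RR = 0.5350 / 0.1770 = 3.02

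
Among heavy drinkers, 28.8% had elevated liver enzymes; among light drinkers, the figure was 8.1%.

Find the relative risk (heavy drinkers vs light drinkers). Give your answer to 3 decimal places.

RR = 0.2880 / 0.0810 = 3.556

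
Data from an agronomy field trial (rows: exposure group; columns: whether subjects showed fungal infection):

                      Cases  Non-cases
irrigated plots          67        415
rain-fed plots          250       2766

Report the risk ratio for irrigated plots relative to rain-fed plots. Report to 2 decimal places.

risk, irrigated plots = 67/482 = 0.1390
risk, rain-fed plots = 250/3016 = 0.0829
RR = 0.1390 / 0.0829 = 1.68

RR ≈ 1.68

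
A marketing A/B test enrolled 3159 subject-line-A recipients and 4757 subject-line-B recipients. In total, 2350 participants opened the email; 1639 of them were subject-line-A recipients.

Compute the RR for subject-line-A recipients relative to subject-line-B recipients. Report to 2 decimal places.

RR = 3.47

subject-line-A recipients without the outcome: 3159 − 1639 = 1520
subject-line-B recipients with the outcome: 2350 − 1639 = 711
subject-line-B recipients without the outcome: 4757 − 711 = 4046
risk, subject-line-A recipients = 1639/3159 = 0.5188
risk, subject-line-B recipients = 711/4757 = 0.1495
RR = 0.5188 / 0.1495 = 3.47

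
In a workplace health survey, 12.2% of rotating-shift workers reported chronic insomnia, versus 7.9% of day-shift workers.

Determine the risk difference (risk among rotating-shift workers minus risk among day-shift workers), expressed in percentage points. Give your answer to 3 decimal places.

risk difference = 0.1220 − 0.0790 = 0.0430 → 4.300 percentage points

4.300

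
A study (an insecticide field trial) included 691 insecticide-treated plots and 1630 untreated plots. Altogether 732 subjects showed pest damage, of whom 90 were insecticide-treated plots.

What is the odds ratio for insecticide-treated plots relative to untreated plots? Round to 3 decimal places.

OR = 0.230

insecticide-treated plots without the outcome: 691 − 90 = 601
untreated plots with the outcome: 732 − 90 = 642
untreated plots without the outcome: 1630 − 642 = 988
OR = (90 × 988) / (601 × 642) = 88920/385842 ≈ 0.230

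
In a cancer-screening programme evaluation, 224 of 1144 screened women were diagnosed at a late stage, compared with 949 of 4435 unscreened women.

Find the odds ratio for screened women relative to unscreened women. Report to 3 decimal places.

OR = (224 × 3486) / (920 × 949) = 780864/873080 ≈ 0.894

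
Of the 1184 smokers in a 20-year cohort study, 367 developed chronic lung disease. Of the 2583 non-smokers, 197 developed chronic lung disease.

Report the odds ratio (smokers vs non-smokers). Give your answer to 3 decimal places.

OR = (367 × 2386) / (817 × 197) = 875662/160949 ≈ 5.441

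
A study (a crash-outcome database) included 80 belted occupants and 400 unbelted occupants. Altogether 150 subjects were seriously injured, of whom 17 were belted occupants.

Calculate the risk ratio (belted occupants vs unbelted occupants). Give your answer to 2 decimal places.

belted occupants without the outcome: 80 − 17 = 63
unbelted occupants with the outcome: 150 − 17 = 133
unbelted occupants without the outcome: 400 − 133 = 267
risk, belted occupants = 17/80 = 0.2125
risk, unbelted occupants = 133/400 = 0.3325
RR = 0.2125 / 0.3325 = 0.64

0.64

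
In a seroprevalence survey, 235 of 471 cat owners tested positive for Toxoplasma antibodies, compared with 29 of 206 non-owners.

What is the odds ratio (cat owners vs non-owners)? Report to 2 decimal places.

OR = (235 × 177) / (236 × 29) = 41595/6844 ≈ 6.08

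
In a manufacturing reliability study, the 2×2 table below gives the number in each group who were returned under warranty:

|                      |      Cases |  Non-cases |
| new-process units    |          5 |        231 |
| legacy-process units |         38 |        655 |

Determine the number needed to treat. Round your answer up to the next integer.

NNT = 30

risk, new-process units = 5/236 = 0.021186
risk, legacy-process units = 38/693 = 0.054834
absolute risk difference = 0.033648
1 / 0.033648 = 29.719 → round up → 30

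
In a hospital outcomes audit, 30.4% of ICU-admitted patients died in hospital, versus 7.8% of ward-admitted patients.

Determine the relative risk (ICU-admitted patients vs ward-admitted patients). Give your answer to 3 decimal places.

RR = 0.3040 / 0.0780 = 3.897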